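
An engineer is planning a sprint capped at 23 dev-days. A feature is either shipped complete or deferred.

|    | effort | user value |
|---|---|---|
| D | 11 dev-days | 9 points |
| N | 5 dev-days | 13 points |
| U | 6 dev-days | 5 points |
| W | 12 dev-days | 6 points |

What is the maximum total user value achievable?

27

N + U + W: effort 5 + 6 + 12 = 23 ≤ 23, user value 13 + 5 + 6 = 24.
D + N + U: effort 11 + 5 + 6 = 22 ≤ 23, user value 9 + 13 + 5 = 27.
D + N: effort 11 + 5 = 16 ≤ 23, user value 9 + 13 = 22.
Best is D, N, and U with total user value 27.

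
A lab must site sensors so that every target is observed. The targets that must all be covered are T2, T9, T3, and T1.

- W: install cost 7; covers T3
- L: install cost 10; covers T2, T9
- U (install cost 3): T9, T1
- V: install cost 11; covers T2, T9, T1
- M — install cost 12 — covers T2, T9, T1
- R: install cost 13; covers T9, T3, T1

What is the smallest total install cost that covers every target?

This is a weighted set-cover instance.
The greedy cost-per-new-target heuristic would pick U, W, and L for 20, but a cheaper cover exists.
Choose W and V: together they cover T2, T9, T3, T1 — every target.
Total install cost: 7 + 11 = 18.
No cover costs less than 18.

18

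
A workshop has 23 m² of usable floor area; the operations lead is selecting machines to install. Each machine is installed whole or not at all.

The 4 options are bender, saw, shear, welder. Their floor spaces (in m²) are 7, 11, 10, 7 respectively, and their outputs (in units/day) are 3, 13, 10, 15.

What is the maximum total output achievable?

Allowing fractional choices, the relaxed optimum would be about 33.0, but machines are indivisible.
shear + welder: floor space 10 + 7 = 17 ≤ 23, output 10 + 15 = 25.
saw + welder: floor space 11 + 7 = 18 ≤ 23, output 13 + 15 = 28.
saw + shear: floor space 11 + 10 = 21 ≤ 23, output 13 + 10 = 23.
Best is saw and welder with total output 28.

28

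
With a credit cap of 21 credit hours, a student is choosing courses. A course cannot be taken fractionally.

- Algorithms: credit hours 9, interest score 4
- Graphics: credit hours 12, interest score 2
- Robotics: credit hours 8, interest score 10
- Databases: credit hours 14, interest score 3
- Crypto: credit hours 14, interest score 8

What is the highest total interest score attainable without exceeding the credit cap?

Allowing fractional choices, the relaxed optimum would be about 17.4, but courses are indivisible.
Graphics + Robotics: credit hours 12 + 8 = 20 ≤ 21, interest score 2 + 10 = 12.
Robotics: credit hours 8 ≤ 21, interest score 10.
Algorithms + Robotics: credit hours 9 + 8 = 17 ≤ 21, interest score 4 + 10 = 14.
Best is Algorithms and Robotics with total interest score 14.

14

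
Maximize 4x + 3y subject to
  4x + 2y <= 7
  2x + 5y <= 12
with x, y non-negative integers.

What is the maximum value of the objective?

7

The continuous relaxation peaks at (0.688, 2.12) with value 9.12; rounding to a feasible lattice point costs some objective.
(x,y)=(1,1) is feasible, giving 7.
(x,y)=(0,2) is feasible, giving 6.
Maximum is 7 at (x,y)=(1,1).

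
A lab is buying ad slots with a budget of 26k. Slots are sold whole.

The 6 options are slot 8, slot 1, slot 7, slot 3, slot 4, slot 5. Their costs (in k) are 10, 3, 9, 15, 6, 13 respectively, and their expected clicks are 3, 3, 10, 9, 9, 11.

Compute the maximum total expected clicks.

slot 1 + slot 7 + slot 4: cost 3 + 9 + 6 = 18 ≤ 26, expected clicks 3 + 10 + 9 = 22.
slot 1 + slot 4 + slot 5: cost 3 + 6 + 13 = 22 ≤ 26, expected clicks 3 + 9 + 11 = 23.
slot 1 + slot 7 + slot 5: cost 3 + 9 + 13 = 25 ≤ 26, expected clicks 3 + 10 + 11 = 24.
Best is slot 1, slot 7, and slot 5 with total expected clicks 24.

24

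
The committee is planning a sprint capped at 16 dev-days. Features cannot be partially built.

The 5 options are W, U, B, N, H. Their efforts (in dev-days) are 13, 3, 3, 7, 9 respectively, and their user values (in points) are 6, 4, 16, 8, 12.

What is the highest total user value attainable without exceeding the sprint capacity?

Allowing fractional choices, the relaxed optimum would be about 33.1, but features are indivisible.
B + H: effort 3 + 9 = 12 ≤ 16, user value 16 + 12 = 28.
U + B + H: effort 3 + 3 + 9 = 15 ≤ 16, user value 4 + 16 + 12 = 32.
Best is U, B, and H with total user value 32.

32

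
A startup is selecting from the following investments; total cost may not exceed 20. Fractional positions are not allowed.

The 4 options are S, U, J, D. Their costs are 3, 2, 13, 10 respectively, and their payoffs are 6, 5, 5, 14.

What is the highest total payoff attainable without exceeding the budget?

Allowing fractional choices, the relaxed optimum would be about 26.9, but investments are indivisible.
S + D: cost 3 + 10 = 13 ≤ 20, payoff 6 + 14 = 20.
U + D: cost 2 + 10 = 12 ≤ 20, payoff 5 + 14 = 19.
S + U + D: cost 3 + 2 + 10 = 15 ≤ 20, payoff 6 + 5 + 14 = 25.
Best is S, U, and D with total payoff 25.

25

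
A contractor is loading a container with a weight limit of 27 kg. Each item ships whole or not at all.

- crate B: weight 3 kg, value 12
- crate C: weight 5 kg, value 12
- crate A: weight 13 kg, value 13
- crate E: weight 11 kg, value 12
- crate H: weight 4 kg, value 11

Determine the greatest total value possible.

This is a 0-1 knapsack instance.
crate B + crate C + crate A + crate H: weight 3 + 5 + 13 + 4 = 25 ≤ 27, value 12 + 12 + 13 + 11 = 48.
crate B + crate C + crate E + crate H: weight 3 + 5 + 11 + 4 = 23 ≤ 27, value 12 + 12 + 12 + 11 = 47.
Best is crate B, crate C, crate A, and crate H with total value 48.

48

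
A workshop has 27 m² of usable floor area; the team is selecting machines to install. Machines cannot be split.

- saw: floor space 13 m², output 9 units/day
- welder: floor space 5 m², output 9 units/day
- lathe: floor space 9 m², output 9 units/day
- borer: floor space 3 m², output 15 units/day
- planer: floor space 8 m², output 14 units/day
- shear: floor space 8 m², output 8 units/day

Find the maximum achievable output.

Take welder, lathe, borer, and planer: floor space 5 + 9 + 3 + 8 = 25 ≤ 27, output 9 + 9 + 15 + 14 = 47.
No other feasible combination does better.

47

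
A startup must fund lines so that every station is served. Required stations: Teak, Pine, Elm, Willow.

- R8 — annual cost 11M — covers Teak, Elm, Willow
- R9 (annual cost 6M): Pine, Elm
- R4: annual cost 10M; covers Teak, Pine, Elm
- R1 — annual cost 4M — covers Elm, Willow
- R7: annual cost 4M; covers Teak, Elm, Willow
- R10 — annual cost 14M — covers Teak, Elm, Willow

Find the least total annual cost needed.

This is a weighted set-cover instance.
Choose R9 and R7: together they cover Teak, Pine, Elm, Willow — every station.
Total annual cost: 6 + 4 = 10.
No cover costs less than 10.

10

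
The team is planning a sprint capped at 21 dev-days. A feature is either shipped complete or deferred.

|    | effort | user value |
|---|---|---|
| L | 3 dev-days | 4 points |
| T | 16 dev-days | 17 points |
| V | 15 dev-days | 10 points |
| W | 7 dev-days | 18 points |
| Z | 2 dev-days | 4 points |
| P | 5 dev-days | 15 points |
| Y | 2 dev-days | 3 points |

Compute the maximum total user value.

This is a 0-1 knapsack instance.
L + W + Z + P + Y: effort 3 + 7 + 2 + 5 + 2 = 19 ≤ 21, user value 4 + 18 + 4 + 15 + 3 = 44.
L + W + Z + P: effort 3 + 7 + 2 + 5 = 17 ≤ 21, user value 4 + 18 + 4 + 15 = 41.
Best is L, W, Z, P, and Y with total user value 44.

44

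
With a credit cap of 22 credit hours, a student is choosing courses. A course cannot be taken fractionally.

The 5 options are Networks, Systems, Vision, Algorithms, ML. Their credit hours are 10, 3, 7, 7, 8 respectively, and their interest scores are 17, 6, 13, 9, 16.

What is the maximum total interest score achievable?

Allowing fractional choices, the relaxed optimum would be about 41.8, but courses are indivisible.
Networks + Systems + Vision: credit hours 10 + 3 + 7 = 20 ≤ 22, interest score 17 + 6 + 13 = 36.
Networks + Systems + ML: credit hours 10 + 3 + 8 = 21 ≤ 22, interest score 17 + 6 + 16 = 39.
Vision + Algorithms + ML: credit hours 7 + 7 + 8 = 22 ≤ 22, interest score 13 + 9 + 16 = 38.
Best is Networks, Systems, and ML with total interest score 39.

39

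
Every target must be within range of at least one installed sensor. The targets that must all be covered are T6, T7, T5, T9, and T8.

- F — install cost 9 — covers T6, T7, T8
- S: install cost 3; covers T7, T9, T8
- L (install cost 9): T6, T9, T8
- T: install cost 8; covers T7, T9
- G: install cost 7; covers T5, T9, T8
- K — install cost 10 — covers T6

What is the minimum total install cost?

The greedy cost-per-new-target heuristic would pick S, G, and F for 19, but a cheaper cover exists.
Choose F and G: together they cover T6, T7, T5, T9, T8 — every target.
Total install cost: 9 + 7 = 16.
No cover costs less than 16.

16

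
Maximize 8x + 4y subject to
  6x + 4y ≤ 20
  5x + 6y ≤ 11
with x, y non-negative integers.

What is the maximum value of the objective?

Relaxing integrality, the LP optimum is 17.60 at (x,y) = (2.2, 0), which is not an integer point.
(x,y)=(2,0): 6·2+4·0=12≤20, 5·2+6·0=10≤11, objective 16.
(x,y)=(1,1): 6·1+4·1=10≤20, 5·1+6·1=11≤11, objective 12.
(x,y)=(1,0): 6·1+4·0=6≤20, 5·1+6·0=5≤11, objective 8.
The best lattice point is (2,0), giving 16.

16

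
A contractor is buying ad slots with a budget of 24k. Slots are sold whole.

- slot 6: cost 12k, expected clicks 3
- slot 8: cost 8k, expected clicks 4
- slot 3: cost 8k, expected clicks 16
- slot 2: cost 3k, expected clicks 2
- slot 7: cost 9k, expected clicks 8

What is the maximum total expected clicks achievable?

26

Take slot 3, slot 2, and slot 7: cost 8 + 3 + 9 = 20 ≤ 24, expected clicks 16 + 2 + 8 = 26.
No other feasible combination does better.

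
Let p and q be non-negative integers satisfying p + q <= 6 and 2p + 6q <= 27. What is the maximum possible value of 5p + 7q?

(p,q)=(3,3): 1·3+1·3=6≤6, 2·3+6·3=24≤27, objective 36.
(p,q)=(4,2): 1·4+1·2=6≤6, 2·4+6·2=20≤27, objective 34.
No feasible integer point exceeds 36.

36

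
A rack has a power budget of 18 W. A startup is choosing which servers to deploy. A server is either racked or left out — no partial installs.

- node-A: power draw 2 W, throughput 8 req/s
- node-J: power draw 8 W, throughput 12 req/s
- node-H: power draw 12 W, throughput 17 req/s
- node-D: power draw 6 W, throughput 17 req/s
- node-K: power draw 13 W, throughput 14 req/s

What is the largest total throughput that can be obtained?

Take node-A, node-J, and node-D: power draw 2 + 8 + 6 = 16 ≤ 18, throughput 8 + 12 + 17 = 37.
No other feasible combination does better.

37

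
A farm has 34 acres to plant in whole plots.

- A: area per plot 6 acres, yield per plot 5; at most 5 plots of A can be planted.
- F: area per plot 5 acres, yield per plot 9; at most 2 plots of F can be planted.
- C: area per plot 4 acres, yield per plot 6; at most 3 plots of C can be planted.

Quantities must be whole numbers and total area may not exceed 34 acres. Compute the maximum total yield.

46

F has the best ratio (9/5); taking only F gives at most 2×9 = 18 (stopped by the supply cap of 2).
Mixing does better — 2×A, 2×F, and 3×C: area 34 ≤ 34, yield 2·5 + 2·9 + 3·6 = 46.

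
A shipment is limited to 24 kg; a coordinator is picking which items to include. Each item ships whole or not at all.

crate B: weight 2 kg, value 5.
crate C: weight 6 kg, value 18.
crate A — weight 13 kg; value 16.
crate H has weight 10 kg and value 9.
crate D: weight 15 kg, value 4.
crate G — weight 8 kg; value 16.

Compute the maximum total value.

crate B + crate C + crate G: weight 2 + 6 + 8 = 16 ≤ 24, value 5 + 18 + 16 = 39.
crate B + crate C + crate A: weight 2 + 6 + 13 = 21 ≤ 24, value 5 + 18 + 16 = 39.
crate C + crate H + crate G: weight 6 + 10 + 8 = 24 ≤ 24, value 18 + 9 + 16 = 43.
Best is crate C, crate H, and crate G with total value 43.

43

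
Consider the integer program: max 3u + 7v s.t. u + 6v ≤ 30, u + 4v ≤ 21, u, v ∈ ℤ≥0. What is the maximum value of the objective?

(u,v)=(21,0) is feasible, giving 63.
(u,v)=(20,0) is feasible, giving 60.
Maximum is 63 at (u,v)=(21,0).

63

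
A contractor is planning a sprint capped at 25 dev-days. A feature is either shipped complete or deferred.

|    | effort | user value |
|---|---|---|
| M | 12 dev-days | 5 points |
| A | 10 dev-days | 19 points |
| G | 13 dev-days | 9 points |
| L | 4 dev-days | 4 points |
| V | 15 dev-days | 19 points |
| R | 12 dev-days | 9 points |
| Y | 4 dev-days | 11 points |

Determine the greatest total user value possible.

L + V + Y: effort 4 + 15 + 4 = 23 ≤ 25, user value 4 + 19 + 11 = 34.
A + V: effort 10 + 15 = 25 ≤ 25, user value 19 + 19 = 38.
A + L + Y: effort 10 + 4 + 4 = 18 ≤ 25, user value 19 + 4 + 11 = 34.
Best is A and V with total user value 38.

38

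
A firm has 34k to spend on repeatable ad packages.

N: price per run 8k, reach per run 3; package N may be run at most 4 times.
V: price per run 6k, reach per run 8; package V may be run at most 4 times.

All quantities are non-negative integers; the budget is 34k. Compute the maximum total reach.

V has the best ratio (8/6); taking only V gives at most 4×8 = 32 (stopped by the supply cap of 4).
Mixing does better — 1×N and 4×V: price 32 ≤ 34, reach 1·3 + 4·8 = 35.

35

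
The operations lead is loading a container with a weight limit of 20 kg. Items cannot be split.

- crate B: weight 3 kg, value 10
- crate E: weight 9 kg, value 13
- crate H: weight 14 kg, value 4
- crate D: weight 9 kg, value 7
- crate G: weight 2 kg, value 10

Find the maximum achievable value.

Allowing fractional choices, the relaxed optimum would be about 37.7, but items are indivisible.
crate B + crate D + crate G: weight 3 + 9 + 2 = 14 ≤ 20, value 10 + 7 + 10 = 27.
crate B + crate E + crate G: weight 3 + 9 + 2 = 14 ≤ 20, value 10 + 13 + 10 = 33.
crate E + crate D + crate G: weight 9 + 9 + 2 = 20 ≤ 20, value 13 + 7 + 10 = 30.
Best is crate B, crate E, and crate G with total value 33.

33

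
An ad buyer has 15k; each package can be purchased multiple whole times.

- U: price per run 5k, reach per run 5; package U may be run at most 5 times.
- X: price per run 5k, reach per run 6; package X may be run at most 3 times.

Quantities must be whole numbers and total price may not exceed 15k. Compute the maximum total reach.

18

1×U and 2×X: price 15 ≤ 15, reach 1·5 + 2·6 = 17.
3×X: price 15 ≤ 15, reach 3·6 = 18.
Best is 18.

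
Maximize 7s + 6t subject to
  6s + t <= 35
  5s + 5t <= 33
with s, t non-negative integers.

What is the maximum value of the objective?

The continuous relaxation peaks at (5.68, 0.92) with value 45.28; rounding to a feasible lattice point costs some objective.
(s,t)=(5,1): 6·5+1·1=31≤35, 5·5+5·1=30≤33, objective 41.
(s,t)=(4,2): 6·4+1·2=26≤35, 5·4+5·2=30≤33, objective 40.
(s,t)=(5,0): 6·5+1·0=30≤35, 5·5+5·0=25≤33, objective 35.
Maximum is 41 at (s,t)=(5,1).

41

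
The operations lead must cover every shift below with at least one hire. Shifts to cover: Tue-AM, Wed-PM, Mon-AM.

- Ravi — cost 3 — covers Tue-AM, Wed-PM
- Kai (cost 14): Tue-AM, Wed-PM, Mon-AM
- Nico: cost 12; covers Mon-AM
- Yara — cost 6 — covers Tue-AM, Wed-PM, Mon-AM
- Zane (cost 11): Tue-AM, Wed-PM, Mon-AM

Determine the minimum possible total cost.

The greedy cost-per-new-shift heuristic would pick Ravi and Yara for 9, but a cheaper cover exists.
Yara alone covers Tue-AM, Wed-PM, Mon-AM — every shift.
Total cost: 6.
No cover costs less than 6.

6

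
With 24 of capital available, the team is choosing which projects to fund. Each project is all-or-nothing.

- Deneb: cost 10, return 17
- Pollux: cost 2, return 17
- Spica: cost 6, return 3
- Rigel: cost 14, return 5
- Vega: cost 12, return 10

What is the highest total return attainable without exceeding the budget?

44

This is an integer program with binary decision variables.
Take Deneb, Pollux, and Vega: cost 10 + 2 + 12 = 24 ≤ 24, return 17 + 17 + 10 = 44.
No other feasible combination does better.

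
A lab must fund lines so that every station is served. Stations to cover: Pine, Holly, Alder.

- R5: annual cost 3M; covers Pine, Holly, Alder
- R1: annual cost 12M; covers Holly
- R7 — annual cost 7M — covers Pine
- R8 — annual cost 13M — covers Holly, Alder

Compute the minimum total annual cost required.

R5 alone covers Pine, Holly, Alder — every station.
Total annual cost: 3.
No cover costs less than 3.

3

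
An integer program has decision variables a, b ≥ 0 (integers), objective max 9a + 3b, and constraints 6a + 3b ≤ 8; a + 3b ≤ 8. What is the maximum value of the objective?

9

Relaxing integrality, the LP optimum is 12.00 at (a,b) = (1.33, 0), which is not an integer point.
(a,b)=(1,0) is feasible, giving 9.
(a,b)=(0,1) is feasible, giving 3.
(a,b)=(0,0) is feasible, giving 0.
The best lattice point is (1,0), giving 9.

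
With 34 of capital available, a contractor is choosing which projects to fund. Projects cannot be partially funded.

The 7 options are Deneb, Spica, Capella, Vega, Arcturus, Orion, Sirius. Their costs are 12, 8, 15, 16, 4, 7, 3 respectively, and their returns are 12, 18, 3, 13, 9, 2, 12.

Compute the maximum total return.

Allowing fractional choices, the relaxed optimum would be about 56.7, but projects are indivisible.
Spica + Vega + Arcturus + Sirius: cost 8 + 16 + 4 + 3 = 31 ≤ 34, return 18 + 13 + 9 + 12 = 52.
Deneb + Spica + Arcturus + Orion + Sirius: cost 12 + 8 + 4 + 7 + 3 = 34 ≤ 34, return 12 + 18 + 9 + 2 + 12 = 53.
Best is Deneb, Spica, Arcturus, Orion, and Sirius with total return 53.

53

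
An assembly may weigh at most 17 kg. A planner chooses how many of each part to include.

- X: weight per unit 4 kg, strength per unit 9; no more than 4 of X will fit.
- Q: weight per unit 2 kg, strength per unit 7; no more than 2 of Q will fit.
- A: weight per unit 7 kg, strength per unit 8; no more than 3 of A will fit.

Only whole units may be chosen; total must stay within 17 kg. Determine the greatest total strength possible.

Take 3×X and 2×Q: weight 16 ≤ 17, strength 3·9 + 2·7 = 41.
Q has the best ratio (7/2) and is taken to its limit of 2; remaining capacity is filled optimally with the others.

41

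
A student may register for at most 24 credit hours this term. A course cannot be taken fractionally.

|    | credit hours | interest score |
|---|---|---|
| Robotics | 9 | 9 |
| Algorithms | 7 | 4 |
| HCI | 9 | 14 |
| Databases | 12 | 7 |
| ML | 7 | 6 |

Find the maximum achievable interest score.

Allowing fractional choices, the relaxed optimum would be about 28.1, but courses are indivisible.
HCI + Databases: credit hours 9 + 12 = 21 ≤ 24, interest score 14 + 7 = 21.
Algorithms + HCI + ML: credit hours 7 + 9 + 7 = 23 ≤ 24, interest score 4 + 14 + 6 = 24.
Robotics + HCI: credit hours 9 + 9 = 18 ≤ 24, interest score 9 + 14 = 23.
Best is Algorithms, HCI, and ML with total interest score 24.

24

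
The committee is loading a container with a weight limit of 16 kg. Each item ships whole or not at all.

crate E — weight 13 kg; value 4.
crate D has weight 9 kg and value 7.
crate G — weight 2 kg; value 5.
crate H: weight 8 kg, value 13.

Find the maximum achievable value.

Allowing fractional choices, the relaxed optimum would be about 22.7, but items are indivisible.
crate G + crate H: weight 2 + 8 = 10 ≤ 16, value 5 + 13 = 18.
crate D + crate G: weight 9 + 2 = 11 ≤ 16, value 7 + 5 = 12.
crate H: weight 8 ≤ 16, value 13.
Best is crate G and crate H with total value 18.

18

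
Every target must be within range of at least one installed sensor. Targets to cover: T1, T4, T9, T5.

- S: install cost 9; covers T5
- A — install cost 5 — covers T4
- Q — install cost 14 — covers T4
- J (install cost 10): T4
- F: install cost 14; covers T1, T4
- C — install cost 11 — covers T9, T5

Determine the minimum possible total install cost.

25

The greedy cost-per-new-target heuristic would pick A, C, and F for 30, but a cheaper cover exists.
Choose F and C: together they cover T1, T4, T9, T5 — every target.
Total install cost: 14 + 11 = 25.
No cover costs less than 25.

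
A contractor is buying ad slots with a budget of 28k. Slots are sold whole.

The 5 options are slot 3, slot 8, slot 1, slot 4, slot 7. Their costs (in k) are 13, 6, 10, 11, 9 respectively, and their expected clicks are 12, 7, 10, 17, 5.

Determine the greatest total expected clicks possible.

34

This is an integer program with binary decision variables.
Allowing fractional choices, the relaxed optimum would be about 34.9, but ad slots are indivisible.
slot 3 + slot 4: cost 13 + 11 = 24 ≤ 28, expected clicks 12 + 17 = 29.
slot 8 + slot 1 + slot 4: cost 6 + 10 + 11 = 27 ≤ 28, expected clicks 7 + 10 + 17 = 34.
Best is slot 8, slot 1, and slot 4 with total expected clicks 34.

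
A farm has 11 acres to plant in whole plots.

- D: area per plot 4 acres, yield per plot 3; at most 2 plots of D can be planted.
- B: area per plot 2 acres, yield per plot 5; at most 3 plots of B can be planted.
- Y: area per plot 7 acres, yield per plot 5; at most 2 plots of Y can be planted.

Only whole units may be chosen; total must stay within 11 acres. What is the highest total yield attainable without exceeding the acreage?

B has the best ratio (5/2); taking only B gives at most 3×5 = 15 (stopped by the supply cap of 3).
Mixing does better — 1×D and 3×B: area 10 ≤ 11, yield 1·3 + 3·5 = 18.

18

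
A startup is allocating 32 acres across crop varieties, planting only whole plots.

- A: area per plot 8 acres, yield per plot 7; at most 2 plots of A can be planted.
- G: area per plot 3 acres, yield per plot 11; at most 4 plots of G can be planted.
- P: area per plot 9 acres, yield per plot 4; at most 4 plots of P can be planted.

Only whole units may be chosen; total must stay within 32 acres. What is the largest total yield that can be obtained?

G has the best ratio (11/3); taking only G gives at most 4×11 = 44 (stopped by the supply cap of 4).
Mixing does better — 2×A and 4×G: area 28 ≤ 32, yield 2·7 + 4·11 = 58.

58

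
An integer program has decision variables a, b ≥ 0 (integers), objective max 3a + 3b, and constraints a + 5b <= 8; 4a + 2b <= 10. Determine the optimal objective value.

9

Relaxing integrality, the LP optimum is 9.33 at (a,b) = (1.89, 1.22), which is not an integer point.
(a,b)=(2,1): 1·2+5·1=7≤8, 4·2+2·1=10≤10, objective 9.
(a,b)=(1,1): 1·1+5·1=6≤8, 4·1+2·1=6≤10, objective 6.
(a,b)=(2,0): 1·2+5·0=2≤8, 4·2+2·0=8≤10, objective 6.
The best lattice point is (2,1), giving 9.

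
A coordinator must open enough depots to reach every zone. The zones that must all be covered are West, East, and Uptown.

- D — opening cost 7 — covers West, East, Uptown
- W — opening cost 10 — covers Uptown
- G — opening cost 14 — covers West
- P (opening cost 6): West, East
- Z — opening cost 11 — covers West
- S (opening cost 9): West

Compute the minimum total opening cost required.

7

D alone covers West, East, Uptown — every zone.
Total opening cost: 7.
No cover costs less than 7.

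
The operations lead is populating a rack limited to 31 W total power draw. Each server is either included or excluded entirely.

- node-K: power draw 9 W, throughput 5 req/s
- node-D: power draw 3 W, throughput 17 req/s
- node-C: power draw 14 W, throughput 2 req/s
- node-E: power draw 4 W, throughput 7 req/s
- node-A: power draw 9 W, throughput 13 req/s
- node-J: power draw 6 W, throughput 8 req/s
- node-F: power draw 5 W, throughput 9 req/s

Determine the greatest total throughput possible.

54

This is an integer program with binary decision variables.
Take node-D, node-E, node-A, node-J, and node-F: power draw 3 + 4 + 9 + 6 + 5 = 27 ≤ 31, throughput 17 + 7 + 13 + 8 + 9 = 54.
No other feasible combination does better.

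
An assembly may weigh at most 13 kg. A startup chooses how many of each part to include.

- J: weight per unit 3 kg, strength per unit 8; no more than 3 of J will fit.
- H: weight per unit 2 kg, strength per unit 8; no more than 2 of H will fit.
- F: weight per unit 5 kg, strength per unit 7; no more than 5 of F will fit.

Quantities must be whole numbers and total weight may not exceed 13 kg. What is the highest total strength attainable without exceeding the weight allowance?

40

H has the best ratio (8/2); taking only H gives at most 2×8 = 16 (stopped by the supply cap of 2).
Mixing does better — 3×J and 2×H: weight 13 ≤ 13, strength 3·8 + 2·8 = 40.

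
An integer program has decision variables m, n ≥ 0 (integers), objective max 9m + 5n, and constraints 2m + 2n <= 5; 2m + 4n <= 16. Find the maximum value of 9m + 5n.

The continuous relaxation peaks at (2.5, 0) with value 22.50; rounding to a feasible lattice point costs some objective.
(m,n)=(2,0): 2·2+2·0=4≤5, 2·2+4·0=4≤16, objective 18.
(m,n)=(1,1): 2·1+2·1=4≤5, 2·1+4·1=6≤16, objective 14.
(m,n)=(1,0): 2·1+2·0=2≤5, 2·1+4·0=2≤16, objective 9.
No feasible integer point exceeds 18.

18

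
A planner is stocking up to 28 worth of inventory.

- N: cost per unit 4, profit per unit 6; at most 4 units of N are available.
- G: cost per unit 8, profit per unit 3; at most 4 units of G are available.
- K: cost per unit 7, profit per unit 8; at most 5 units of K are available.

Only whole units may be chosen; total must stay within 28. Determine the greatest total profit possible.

34

This is a bounded integer knapsack.
3×N and 2×K: cost 26 ≤ 28, profit 3·6 + 2·8 = 34.
4×K: cost 28 ≤ 28, profit 4·8 = 32.
Best is 34.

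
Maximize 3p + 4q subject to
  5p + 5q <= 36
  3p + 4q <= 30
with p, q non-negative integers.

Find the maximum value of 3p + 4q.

The continuous relaxation peaks at (0, 7.2) with value 28.80; rounding to a feasible lattice point costs some objective.
(p,q)=(0,7): 5·0+5·7=35≤36, 3·0+4·7=28≤30, objective 28.
(p,q)=(1,6): 5·1+5·6=35≤36, 3·1+4·6=27≤30, objective 27.
(p,q)=(0,6): 5·0+5·6=30≤36, 3·0+4·6=24≤30, objective 24.
No feasible integer point exceeds 28.

28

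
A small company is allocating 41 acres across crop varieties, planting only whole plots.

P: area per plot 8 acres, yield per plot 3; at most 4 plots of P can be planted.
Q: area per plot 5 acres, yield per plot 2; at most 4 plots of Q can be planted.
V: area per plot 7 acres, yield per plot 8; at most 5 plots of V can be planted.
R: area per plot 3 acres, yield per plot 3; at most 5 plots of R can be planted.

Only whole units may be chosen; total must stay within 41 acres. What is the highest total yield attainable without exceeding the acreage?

46

V has the best ratio (8/7); taking only V gives at most 5×8 = 40 (stopped by the area limit).
Mixing does better — 5×V and 2×R: area 41 ≤ 41, yield 5·8 + 2·3 = 46.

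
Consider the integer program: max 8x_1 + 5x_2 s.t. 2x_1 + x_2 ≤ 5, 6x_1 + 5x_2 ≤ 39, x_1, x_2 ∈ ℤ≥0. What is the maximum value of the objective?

(x_1,x_2)=(0,5) is feasible, giving 25.
(x_1,x_2)=(0,4) is feasible, giving 20.
The best lattice point is (0,5), giving 25.

25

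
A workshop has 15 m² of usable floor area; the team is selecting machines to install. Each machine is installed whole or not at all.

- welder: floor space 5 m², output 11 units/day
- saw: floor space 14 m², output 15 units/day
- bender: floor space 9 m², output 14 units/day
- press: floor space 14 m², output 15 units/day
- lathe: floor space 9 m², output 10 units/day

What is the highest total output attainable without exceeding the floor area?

welder + bender: floor space 5 + 9 = 14 ≤ 15, output 11 + 14 = 25.
welder + lathe: floor space 5 + 9 = 14 ≤ 15, output 11 + 10 = 21.
Best is welder and bender with total output 25.

25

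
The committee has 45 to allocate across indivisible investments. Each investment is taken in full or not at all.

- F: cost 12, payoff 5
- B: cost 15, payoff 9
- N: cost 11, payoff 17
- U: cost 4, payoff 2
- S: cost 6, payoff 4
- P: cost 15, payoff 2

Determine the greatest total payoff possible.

This is an integer program with binary decision variables.
F + B + N + S: cost 12 + 15 + 11 + 6 = 44 ≤ 45, payoff 5 + 9 + 17 + 4 = 35.
F + B + N + U: cost 12 + 15 + 11 + 4 = 42 ≤ 45, payoff 5 + 9 + 17 + 2 = 33.
Best is F, B, N, and S with total payoff 35.

35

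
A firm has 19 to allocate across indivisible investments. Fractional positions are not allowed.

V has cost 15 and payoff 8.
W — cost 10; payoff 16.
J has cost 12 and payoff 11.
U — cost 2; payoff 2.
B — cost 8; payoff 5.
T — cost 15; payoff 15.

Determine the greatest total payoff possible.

Allowing fractional choices, the relaxed optimum would be about 25.0, but investments are indivisible.
W + B: cost 10 + 8 = 18 ≤ 19, payoff 16 + 5 = 21.
W + U: cost 10 + 2 = 12 ≤ 19, payoff 16 + 2 = 18.
U + T: cost 2 + 15 = 17 ≤ 19, payoff 2 + 15 = 17.
Best is W and B with total payoff 21.

21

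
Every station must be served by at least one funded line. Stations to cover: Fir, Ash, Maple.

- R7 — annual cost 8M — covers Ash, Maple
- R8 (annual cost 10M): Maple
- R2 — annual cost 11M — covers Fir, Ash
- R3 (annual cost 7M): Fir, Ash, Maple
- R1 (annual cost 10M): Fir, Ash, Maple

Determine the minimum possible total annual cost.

This is a weighted set-cover instance.
R3 alone covers Fir, Ash, Maple — every station.
Total annual cost: 7.
No cover costs less than 7.

7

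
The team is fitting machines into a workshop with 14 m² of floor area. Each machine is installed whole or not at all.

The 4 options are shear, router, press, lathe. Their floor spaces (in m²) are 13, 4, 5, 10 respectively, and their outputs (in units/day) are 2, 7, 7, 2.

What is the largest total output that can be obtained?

This is a 0-1 knapsack instance.
router + lathe: floor space 4 + 10 = 14 ≤ 14, output 7 + 2 = 9.
router: floor space 4 ≤ 14, output 7.
router + press: floor space 4 + 5 = 9 ≤ 14, output 7 + 7 = 14.
Best is router and press with total output 14.

14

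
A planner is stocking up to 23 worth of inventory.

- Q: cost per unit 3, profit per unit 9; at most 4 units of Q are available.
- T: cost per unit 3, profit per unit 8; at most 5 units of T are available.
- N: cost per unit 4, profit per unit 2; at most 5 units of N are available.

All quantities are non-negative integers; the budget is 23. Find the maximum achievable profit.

Q has the best ratio (9/3); taking only Q gives at most 4×9 = 36 (stopped by the supply cap of 4).
Mixing does better — 4×Q and 3×T: cost 21 ≤ 23, profit 4·9 + 3·8 = 60.

60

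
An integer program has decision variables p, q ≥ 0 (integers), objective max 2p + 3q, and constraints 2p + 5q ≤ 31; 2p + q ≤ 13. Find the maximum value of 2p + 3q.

(p,q)=(3,5) is feasible, giving 21.
(p,q)=(4,4) is feasible, giving 20.
(p,q)=(5,3) is feasible, giving 19.
The best lattice point is (3,5), giving 21.

21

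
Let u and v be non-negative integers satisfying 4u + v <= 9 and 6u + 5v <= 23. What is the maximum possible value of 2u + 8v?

32

Relaxing integrality, the LP optimum is 36.80 at (u,v) = (0, 4.6), which is not an integer point.
(u,v)=(0,4): 4·0+1·4=4≤9, 6·0+5·4=20≤23, objective 32.
(u,v)=(1,3): 4·1+1·3=7≤9, 6·1+5·3=21≤23, objective 26.
(u,v)=(0,3): 4·0+1·3=3≤9, 6·0+5·3=15≤23, objective 24.
Maximum is 32 at (u,v)=(0,4).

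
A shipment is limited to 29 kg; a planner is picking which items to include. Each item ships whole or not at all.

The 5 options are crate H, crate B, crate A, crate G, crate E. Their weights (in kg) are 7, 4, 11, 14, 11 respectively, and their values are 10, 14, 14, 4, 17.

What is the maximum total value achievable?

Allowing fractional choices, the relaxed optimum would be about 49.9, but items are indivisible.
crate H + crate B + crate E: weight 7 + 4 + 11 = 22 ≤ 29, value 10 + 14 + 17 = 41.
crate B + crate A + crate E: weight 4 + 11 + 11 = 26 ≤ 29, value 14 + 14 + 17 = 45.
crate H + crate A + crate E: weight 7 + 11 + 11 = 29 ≤ 29, value 10 + 14 + 17 = 41.
Best is crate B, crate A, and crate E with total value 45.

45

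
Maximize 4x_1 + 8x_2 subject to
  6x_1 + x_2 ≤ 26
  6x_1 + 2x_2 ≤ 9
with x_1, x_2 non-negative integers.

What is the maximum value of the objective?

The continuous relaxation peaks at (0, 4.5) with value 36.00; rounding to a feasible lattice point costs some objective.
(x_1,x_2)=(0,4): 6·0+1·4=4≤26, 6·0+2·4=8≤9, objective 32.
(x_1,x_2)=(0,3): 6·0+1·3=3≤26, 6·0+2·3=6≤9, objective 24.
Maximum is 32 at (x_1,x_2)=(0,4).

32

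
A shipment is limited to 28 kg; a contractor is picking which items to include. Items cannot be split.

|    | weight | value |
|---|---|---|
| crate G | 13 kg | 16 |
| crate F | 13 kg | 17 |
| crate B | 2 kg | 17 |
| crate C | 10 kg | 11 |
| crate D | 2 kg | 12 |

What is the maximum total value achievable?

Treat it as a binary knapsack problem.
Take crate F, crate B, crate C, and crate D: weight 13 + 2 + 10 + 2 = 27 ≤ 28, value 17 + 17 + 11 + 12 = 57.
No other feasible combination does better.

57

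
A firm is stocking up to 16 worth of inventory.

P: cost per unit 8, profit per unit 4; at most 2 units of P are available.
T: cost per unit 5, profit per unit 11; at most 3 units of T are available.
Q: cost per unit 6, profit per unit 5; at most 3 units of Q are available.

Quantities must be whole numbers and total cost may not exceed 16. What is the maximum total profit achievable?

This is a bounded integer knapsack.
3×T: cost 15 ≤ 16, profit 3·11 = 33.
2×T and 1×Q: cost 16 ≤ 16, profit 2·11 + 1·5 = 27.
Best is 33.

33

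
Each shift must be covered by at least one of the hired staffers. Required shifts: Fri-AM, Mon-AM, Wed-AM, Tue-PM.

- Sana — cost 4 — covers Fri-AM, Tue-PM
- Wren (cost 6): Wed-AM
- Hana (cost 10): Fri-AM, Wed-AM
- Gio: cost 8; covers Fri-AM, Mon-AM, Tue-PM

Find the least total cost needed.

14

This is an integer covering problem.
Choose Wren and Gio: together they cover Fri-AM, Mon-AM, Wed-AM, Tue-PM — every shift.
Total cost: 6 + 8 = 14.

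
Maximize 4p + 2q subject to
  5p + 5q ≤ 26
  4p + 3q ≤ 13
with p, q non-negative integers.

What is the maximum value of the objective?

12

(p,q)=(3,0): 5·3+5·0=15≤26, 4·3+3·0=12≤13, objective 12.
(p,q)=(2,1): 5·2+5·1=15≤26, 4·2+3·1=11≤13, objective 10.
(p,q)=(2,0): 5·2+5·0=10≤26, 4·2+3·0=8≤13, objective 8.
The best lattice point is (3,0), giving 12.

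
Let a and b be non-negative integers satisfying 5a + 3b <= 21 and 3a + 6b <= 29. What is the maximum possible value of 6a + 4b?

Relaxing integrality, the LP optimum is 26.76 at (a,b) = (1.86, 3.9), which is not an integer point.
(a,b)=(3,2): 5·3+3·2=21≤21, 3·3+6·2=21≤29, objective 26.
(a,b)=(2,3): 5·2+3·3=19≤21, 3·2+6·3=24≤29, objective 24.
(a,b)=(3,1): 5·3+3·1=18≤21, 3·3+6·1=15≤29, objective 22.
The best lattice point is (3,2), giving 26.

26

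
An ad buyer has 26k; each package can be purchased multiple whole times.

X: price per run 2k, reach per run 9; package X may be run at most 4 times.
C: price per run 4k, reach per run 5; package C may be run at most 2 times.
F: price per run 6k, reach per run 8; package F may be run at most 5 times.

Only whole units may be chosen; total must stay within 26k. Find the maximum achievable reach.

X has the best ratio (9/2); taking only X gives at most 4×9 = 36 (stopped by the supply cap of 4).
Mixing does better — 4×X and 3×F: price 26 ≤ 26, reach 4·9 + 3·8 = 60.

60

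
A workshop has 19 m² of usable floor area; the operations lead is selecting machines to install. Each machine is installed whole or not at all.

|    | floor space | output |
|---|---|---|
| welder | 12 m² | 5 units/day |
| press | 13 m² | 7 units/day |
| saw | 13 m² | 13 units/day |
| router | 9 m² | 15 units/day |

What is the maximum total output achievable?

Take router: floor space 9 ≤ 19, output 15.
No other feasible combination does better.

15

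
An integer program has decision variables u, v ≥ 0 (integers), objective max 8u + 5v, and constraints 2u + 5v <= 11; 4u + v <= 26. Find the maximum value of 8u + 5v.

40

(u,v)=(5,0): 2·5+5·0=10≤11, 4·5+1·0=20≤26, objective 40.
(u,v)=(4,0): 2·4+5·0=8≤11, 4·4+1·0=16≤26, objective 32.
Maximum is 40 at (u,v)=(5,0).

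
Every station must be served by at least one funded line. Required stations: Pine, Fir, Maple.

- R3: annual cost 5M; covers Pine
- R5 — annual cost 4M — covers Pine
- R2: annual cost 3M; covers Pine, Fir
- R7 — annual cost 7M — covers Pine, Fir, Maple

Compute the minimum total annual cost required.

The greedy cost-per-new-station heuristic would pick R2 and R7 for 10, but a cheaper cover exists.
R7 alone covers Pine, Fir, Maple — every station.
Total annual cost: 7.
No cover costs less than 7.

7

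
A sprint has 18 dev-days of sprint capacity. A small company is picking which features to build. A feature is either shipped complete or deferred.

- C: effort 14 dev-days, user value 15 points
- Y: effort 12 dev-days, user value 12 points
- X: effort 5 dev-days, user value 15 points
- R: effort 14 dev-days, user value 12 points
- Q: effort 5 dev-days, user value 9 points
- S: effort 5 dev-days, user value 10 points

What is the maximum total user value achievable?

34

Allowing fractional choices, the relaxed optimum would be about 37.2, but features are indivisible.
X + Q + S: effort 5 + 5 + 5 = 15 ≤ 18, user value 15 + 9 + 10 = 34.
X + S: effort 5 + 5 = 10 ≤ 18, user value 15 + 10 = 25.
Y + X: effort 12 + 5 = 17 ≤ 18, user value 12 + 15 = 27.
Best is X, Q, and S with total user value 34.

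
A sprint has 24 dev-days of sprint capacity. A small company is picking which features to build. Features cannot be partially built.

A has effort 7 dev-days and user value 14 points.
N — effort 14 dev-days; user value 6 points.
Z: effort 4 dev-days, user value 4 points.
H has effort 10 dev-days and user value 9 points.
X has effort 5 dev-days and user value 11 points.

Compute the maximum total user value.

This is an integer program with binary decision variables.
Take A, H, and X: effort 7 + 10 + 5 = 22 ≤ 24, user value 14 + 9 + 11 = 34.
No other feasible combination does better.

34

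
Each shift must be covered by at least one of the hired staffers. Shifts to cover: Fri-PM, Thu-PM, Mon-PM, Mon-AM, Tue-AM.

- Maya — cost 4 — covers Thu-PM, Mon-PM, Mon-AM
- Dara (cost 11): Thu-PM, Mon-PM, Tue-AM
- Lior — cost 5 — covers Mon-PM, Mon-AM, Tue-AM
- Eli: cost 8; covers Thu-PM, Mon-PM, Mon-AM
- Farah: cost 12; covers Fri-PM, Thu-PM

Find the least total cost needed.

17

The greedy cost-per-new-shift heuristic would pick Maya, Lior, and Farah for 21, but a cheaper cover exists.
Choose Lior and Farah: together they cover Fri-PM, Thu-PM, Mon-PM, Mon-AM, Tue-AM — every shift.
Total cost: 5 + 12 = 17.
No cover costs less than 17.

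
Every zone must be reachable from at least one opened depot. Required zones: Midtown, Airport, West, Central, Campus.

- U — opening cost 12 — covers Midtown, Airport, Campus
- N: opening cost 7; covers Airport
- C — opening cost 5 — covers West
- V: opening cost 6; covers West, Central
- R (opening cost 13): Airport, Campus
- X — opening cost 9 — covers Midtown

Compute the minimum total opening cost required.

This is a weighted set-cover instance.
Choose U and V: together they cover Midtown, Airport, West, Central, Campus — every zone.
Total opening cost: 12 + 6 = 18.

18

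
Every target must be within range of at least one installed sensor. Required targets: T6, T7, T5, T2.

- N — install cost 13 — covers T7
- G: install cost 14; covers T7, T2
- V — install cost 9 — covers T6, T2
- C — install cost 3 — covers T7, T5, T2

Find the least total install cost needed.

Choose V and C: together they cover T6, T7, T5, T2 — every target.
Total install cost: 9 + 3 = 12.
No cover costs less than 12.

12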